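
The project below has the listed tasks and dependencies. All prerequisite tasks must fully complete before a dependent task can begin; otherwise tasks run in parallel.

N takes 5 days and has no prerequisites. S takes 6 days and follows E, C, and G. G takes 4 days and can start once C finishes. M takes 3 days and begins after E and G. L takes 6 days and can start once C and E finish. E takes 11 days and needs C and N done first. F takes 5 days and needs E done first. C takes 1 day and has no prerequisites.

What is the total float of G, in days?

11

The longest chain is N→E→S = 5+11+6 = 22; overall finish 22 days.
The longest chain containing G totals 11 days.
Slack of G = 12 − 1 = 11 days.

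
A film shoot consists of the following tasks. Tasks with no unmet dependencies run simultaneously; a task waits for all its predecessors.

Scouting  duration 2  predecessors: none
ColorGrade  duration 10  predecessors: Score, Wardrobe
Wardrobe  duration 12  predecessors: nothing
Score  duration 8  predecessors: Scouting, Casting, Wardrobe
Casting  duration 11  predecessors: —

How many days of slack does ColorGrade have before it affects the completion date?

Wardrobe→Score→ColorGrade = 12+8+10 = 30 sets the makespan at 30 days.
The longest chain containing ColorGrade totals 30 days.
Slack of ColorGrade = 20 − 20 = 0 days.

0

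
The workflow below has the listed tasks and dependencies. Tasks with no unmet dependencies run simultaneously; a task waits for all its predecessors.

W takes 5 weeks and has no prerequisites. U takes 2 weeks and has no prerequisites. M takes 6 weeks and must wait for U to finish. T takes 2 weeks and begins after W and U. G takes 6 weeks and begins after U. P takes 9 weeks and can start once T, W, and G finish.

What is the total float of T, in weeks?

U→G→P = 2+6+9 = 17 sets the makespan at 17 weeks.
The longest chain containing T totals 16 weeks.
So T can slip 8 − 7 = 1 week.

1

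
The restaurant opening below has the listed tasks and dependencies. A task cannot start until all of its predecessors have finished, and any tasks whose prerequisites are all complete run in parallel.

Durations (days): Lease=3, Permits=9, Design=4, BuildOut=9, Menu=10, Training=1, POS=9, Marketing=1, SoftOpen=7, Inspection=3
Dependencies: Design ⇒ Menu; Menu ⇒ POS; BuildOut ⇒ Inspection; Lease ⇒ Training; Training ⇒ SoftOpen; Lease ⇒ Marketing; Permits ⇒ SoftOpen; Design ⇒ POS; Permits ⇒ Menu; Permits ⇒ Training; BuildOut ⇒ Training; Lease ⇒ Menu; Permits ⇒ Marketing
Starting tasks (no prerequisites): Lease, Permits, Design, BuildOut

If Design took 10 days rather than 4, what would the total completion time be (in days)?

29

Critical path before the change: Permits→Menu→POS = 9+10+9 = 28 giving 28 days.
Design has 5 days of float (longest path through it is 23).
The binding chain switches to Design→Menu→POS = 10+10+9 = 29; finish 29 days.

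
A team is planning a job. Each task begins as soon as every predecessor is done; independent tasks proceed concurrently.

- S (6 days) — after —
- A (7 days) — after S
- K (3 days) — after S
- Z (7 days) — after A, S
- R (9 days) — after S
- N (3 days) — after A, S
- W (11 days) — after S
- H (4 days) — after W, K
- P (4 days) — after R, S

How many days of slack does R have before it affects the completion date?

2

The longest chain is S→W→H = 6+11+4 = 21; overall finish 21 days.
R finishes as early as 15 and must finish by 17.
Float = 21 − 19 = 2.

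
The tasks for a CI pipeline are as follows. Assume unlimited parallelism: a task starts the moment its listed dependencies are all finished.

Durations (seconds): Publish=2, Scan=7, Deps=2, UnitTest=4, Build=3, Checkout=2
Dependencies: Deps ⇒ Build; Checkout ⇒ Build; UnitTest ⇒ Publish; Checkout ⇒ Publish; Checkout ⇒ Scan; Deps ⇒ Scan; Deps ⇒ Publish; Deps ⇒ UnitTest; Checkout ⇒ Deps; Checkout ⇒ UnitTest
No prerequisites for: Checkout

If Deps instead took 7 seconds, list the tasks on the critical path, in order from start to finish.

Checkout, Deps, Scan

Critical path before the change: Checkout→Deps→Scan = 2+2+7 = 11 giving 11 seconds.
Deps lies on that path, so at 7 seconds the path becomes 16 seconds.
The critical path is still Checkout→Deps→Scan; finish is now 16 seconds.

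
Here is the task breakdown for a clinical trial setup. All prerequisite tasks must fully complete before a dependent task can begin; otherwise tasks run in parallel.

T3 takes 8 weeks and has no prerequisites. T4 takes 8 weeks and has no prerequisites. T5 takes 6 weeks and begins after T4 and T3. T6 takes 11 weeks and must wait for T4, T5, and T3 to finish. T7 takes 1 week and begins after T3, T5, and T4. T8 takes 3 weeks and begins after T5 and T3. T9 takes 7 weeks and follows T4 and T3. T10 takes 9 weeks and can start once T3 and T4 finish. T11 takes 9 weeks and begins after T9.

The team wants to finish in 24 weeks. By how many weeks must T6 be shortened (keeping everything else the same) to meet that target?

1

Current finish: 25 weeks; target: 24.
T6 is on every critical path, so each week cut from T6 cuts the finish by one (this holds down to a finish of 24).
Need 25 − 24 = 1 week off T6 → T6 becomes 10 weeks, finish becomes 24.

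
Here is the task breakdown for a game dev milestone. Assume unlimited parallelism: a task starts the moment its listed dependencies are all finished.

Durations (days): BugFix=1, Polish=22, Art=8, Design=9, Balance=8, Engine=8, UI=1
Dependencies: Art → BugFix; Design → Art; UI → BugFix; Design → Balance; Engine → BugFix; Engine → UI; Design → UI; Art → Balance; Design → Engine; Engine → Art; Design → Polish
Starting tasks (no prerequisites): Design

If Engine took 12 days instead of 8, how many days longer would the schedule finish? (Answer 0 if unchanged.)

4

Baseline: Design→Engine→Art→Balance = 9+8+8+8 = 33 → 33 days.
Engine lies on that path, so at 12 days the path becomes 37 days.
That remains the longest chain; total 37 days.
Change in finish: 37 − 33 = +4 days.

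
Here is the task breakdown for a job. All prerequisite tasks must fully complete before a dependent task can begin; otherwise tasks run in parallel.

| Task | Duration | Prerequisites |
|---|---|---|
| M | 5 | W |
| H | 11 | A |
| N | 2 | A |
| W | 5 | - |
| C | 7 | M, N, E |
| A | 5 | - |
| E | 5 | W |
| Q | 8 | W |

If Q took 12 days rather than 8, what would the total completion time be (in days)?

17

The binding path is W→E→C = 5+5+7 = 17; finish at 17 days.
Q is off the critical path — its longest chain is 13 days, giving 4 of slack.
The critical path is still W→E→C; finish is now 17 days.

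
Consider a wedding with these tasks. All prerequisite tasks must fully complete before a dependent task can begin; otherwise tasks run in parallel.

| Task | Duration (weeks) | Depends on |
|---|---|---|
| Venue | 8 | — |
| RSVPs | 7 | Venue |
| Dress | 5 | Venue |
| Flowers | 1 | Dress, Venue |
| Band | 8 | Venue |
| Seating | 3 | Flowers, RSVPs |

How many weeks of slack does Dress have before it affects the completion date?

1

The longest chain is Venue→RSVPs→Seating = 8+7+3 = 18; overall finish 18 weeks.
Dress finishes as early as 13 and must finish by 14.
So Dress can slip 14 − 13 = 1 week.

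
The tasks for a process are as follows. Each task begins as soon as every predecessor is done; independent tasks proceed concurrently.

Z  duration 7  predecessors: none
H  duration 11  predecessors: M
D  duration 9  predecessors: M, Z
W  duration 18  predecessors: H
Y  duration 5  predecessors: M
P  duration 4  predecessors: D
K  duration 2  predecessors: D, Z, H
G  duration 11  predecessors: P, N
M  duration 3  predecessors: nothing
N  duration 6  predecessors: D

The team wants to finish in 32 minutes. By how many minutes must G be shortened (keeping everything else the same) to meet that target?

1

Current finish: 33 minutes; target: 32.
G is on every critical path, so each minute cut from G cuts the finish by one (this holds down to a finish of 32).
Need 33 − 32 = 1 minute off G → G becomes 10 minutes, finish becomes 32.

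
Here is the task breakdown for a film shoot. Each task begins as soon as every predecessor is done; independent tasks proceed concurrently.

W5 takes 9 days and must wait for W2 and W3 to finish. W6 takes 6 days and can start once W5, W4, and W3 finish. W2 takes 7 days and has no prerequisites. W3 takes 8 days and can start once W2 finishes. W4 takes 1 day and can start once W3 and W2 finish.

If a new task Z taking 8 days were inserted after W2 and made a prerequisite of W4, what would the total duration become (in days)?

30

Originally the schedule takes 30 days.
With Z inserted, W4 now waits for max(W3, W2, Z).
New critical path: W2→W3→W5→W6 = 7+8+9+6 = 30 ⇒ 30 days.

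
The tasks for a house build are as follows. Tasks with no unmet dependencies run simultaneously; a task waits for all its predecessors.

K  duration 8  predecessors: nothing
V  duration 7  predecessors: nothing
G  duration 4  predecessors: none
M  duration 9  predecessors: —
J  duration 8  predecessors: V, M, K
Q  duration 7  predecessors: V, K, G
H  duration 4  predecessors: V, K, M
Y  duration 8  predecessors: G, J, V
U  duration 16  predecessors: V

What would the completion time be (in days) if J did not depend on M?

Before: longest chain M→J→Y = 9+8+8 = 25, finish 25.
Without M→J, J's earliest start moves from 9 to 8.
New critical path: K→J→Y = 8+8+8 = 24 ⇒ 24 days.

24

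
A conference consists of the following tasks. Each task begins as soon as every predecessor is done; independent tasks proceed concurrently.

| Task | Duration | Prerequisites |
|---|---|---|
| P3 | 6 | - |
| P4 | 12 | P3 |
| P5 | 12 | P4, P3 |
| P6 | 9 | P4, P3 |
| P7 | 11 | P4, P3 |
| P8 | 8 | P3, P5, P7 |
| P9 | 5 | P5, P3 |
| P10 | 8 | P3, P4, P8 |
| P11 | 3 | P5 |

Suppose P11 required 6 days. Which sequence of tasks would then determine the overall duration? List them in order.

The binding path is P3→P4→P5→P8→P10 = 6+12+12+8+8 = 46; finish at 46 days.
The longest path through P11 is only 33 days, so P11 has float 13.
The critical path is still P3→P4→P5→P8→P10; finish is now 46 days.

P3, P4, P5, P8, P10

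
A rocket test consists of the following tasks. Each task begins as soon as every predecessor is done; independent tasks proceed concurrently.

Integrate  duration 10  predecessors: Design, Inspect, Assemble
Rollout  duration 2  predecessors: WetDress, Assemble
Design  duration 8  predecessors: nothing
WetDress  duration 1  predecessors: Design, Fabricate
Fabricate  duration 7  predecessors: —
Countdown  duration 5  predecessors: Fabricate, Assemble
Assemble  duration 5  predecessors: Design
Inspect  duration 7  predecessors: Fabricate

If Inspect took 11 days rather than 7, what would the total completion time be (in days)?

Actual critical path: Fabricate→Inspect→Integrate = 7+7+10 = 24 ⇒ 24 days.
Inspect is on the critical path; changing it to 11 makes that path 28 days.
No other chain overtakes it, so the finish is 28 days.

28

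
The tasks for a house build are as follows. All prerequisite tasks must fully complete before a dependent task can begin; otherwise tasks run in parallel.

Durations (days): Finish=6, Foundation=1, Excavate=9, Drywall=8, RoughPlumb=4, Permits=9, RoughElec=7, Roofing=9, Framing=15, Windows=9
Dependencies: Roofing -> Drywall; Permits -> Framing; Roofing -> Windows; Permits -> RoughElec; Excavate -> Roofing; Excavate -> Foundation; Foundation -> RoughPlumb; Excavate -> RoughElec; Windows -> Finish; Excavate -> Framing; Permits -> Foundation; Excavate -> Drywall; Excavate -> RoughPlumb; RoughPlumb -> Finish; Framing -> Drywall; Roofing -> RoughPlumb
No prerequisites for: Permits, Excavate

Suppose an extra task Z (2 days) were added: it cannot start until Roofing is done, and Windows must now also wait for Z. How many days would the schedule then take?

Originally the schedule takes 33 days.
With Z inserted, Windows now waits for max(Roofing, Z).
New critical path: Excavate→Roofing→Z→Windows→Finish = 9+9+2+9+6 = 35 ⇒ 35 days.

35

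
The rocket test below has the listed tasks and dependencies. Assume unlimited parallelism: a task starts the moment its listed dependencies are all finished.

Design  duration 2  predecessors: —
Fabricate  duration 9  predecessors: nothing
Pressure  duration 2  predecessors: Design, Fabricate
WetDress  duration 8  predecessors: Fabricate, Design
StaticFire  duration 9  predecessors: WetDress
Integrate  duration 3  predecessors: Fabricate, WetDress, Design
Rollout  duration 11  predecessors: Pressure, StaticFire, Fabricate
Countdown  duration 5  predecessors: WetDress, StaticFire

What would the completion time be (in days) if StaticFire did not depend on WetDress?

Original critical path: Fabricate→WetDress→StaticFire→Rollout = 9+8+9+11 = 37 ⇒ 37 days.
Without WetDress→StaticFire, StaticFire's earliest start moves from 17 to 0.
The longest chain is now Fabricate→Pressure→Rollout = 9+2+11 = 22, so the schedule takes 22 days.

22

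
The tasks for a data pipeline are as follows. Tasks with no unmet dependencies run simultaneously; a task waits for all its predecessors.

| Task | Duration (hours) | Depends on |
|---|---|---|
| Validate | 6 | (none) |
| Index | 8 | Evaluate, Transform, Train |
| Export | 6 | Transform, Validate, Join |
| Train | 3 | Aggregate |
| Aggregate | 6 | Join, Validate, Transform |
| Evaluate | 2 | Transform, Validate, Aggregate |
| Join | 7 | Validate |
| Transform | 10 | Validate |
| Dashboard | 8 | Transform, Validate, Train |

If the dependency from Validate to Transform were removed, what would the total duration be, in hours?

30

Original critical path: Validate→Transform→Aggregate→Train→Index = 6+10+6+3+8 = 33 ⇒ 33 hours.
Without Validate→Transform, Transform's earliest start moves from 6 to 0.
After: Validate→Join→Aggregate→Train→Index = 6+7+6+3+8 = 30 → 30 hours.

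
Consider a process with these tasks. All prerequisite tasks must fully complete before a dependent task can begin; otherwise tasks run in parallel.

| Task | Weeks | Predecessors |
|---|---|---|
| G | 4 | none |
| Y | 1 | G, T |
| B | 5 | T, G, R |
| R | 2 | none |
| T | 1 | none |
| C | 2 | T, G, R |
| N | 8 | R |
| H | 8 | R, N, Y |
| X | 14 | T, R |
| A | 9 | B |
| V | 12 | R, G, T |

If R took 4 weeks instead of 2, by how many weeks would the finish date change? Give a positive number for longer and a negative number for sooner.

Critical path before the change: R→N→H = 2+8+8 = 18 giving 18 weeks.
Since R is critical, the +2 change carries straight to that chain (now 20 weeks).
That remains the longest chain; total 20 weeks.
Change in finish: 20 − 18 = +2 weeks.

2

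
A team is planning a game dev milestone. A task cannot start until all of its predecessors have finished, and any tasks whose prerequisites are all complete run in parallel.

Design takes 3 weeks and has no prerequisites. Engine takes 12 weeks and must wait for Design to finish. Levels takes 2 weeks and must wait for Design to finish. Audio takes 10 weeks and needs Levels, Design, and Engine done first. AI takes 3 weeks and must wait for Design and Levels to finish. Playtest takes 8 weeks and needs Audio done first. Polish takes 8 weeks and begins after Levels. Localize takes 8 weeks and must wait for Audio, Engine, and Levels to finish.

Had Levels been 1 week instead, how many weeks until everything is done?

33

Critical path before the change: Design→Engine→Audio→Playtest = 3+12+10+8 = 33 giving 33 weeks.
Levels is off the critical path — its longest chain is 23 weeks, giving 10 of slack.
That remains the longest chain; total 33 weeks.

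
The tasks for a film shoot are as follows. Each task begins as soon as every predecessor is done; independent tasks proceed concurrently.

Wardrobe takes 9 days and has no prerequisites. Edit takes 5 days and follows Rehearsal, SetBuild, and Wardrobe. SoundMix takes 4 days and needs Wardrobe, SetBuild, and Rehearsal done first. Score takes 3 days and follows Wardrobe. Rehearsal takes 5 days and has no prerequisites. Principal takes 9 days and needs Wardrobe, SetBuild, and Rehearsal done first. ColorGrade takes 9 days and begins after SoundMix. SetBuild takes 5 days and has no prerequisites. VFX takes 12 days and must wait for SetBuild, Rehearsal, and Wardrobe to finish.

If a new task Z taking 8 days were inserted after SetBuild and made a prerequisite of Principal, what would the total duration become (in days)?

Originally the job takes 22 days.
With Z inserted, Principal now waits for max(Wardrobe, SetBuild, Rehearsal, Z).
New critical path: SetBuild→Z→Principal = 5+8+9 = 22 ⇒ 22 days.

22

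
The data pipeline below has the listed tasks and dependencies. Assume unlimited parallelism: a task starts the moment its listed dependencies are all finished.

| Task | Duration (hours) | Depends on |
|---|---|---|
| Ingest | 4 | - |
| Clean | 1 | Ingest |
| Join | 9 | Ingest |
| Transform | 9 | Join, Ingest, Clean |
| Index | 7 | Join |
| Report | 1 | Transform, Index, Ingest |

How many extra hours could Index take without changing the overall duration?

Ingest→Join→Transform→Report = 4+9+9+1 = 23 sets the makespan at 23 hours.
Index finishes as early as 20 and must finish by 22.
Float = 23 − 21 = 2.

2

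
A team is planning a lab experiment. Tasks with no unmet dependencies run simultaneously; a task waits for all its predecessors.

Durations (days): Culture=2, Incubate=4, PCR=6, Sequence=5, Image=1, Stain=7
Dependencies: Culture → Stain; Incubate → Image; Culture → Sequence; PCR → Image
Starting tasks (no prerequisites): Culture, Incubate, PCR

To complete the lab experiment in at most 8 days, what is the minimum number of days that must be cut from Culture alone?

Current finish: 9 days; target: 8.
Culture is on every critical path, so each day cut from Culture cuts the finish by one (this holds down to a finish of 8).
Need 9 − 8 = 1 day off Culture → Culture becomes 1 day, finish becomes 8.

1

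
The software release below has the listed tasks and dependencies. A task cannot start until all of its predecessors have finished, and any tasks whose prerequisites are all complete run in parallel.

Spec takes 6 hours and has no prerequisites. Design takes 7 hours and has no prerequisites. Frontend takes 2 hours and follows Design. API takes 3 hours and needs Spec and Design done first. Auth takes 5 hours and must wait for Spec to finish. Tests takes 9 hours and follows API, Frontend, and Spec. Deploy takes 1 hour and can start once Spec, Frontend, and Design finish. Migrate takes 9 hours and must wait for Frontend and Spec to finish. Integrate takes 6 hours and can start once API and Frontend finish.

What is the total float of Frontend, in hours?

Design→API→Tests = 7+3+9 = 19 sets the makespan at 19 hours.
Frontend finishes as early as 9 and must finish by 10.
So Frontend can slip 10 − 9 = 1 hour.

1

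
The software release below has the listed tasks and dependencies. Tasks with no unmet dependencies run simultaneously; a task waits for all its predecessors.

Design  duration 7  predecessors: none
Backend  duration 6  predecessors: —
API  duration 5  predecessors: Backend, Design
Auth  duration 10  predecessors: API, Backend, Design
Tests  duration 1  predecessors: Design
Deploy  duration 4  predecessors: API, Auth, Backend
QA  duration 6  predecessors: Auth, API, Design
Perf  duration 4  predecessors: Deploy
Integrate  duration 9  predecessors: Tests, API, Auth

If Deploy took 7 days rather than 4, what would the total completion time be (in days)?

Critical path before the change: Design→API→Auth→Integrate = 7+5+10+9 = 31 giving 31 days.
Deploy is off the critical path — its longest chain is 30 days, giving 1 of slack.
Now Design→API→Auth→Deploy→Perf = 7+5+10+7+4 = 33 is longest, so the finish becomes 33 days.

33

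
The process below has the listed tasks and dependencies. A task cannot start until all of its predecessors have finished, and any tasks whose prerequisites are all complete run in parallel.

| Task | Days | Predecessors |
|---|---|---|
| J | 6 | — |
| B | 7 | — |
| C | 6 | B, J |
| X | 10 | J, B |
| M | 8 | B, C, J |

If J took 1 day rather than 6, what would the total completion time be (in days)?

Baseline: B→C→M = 7+6+8 = 21 → 21 days.
The longest path through J is only 20 days, so J has float 1.
That remains the longest chain; total 21 days.

21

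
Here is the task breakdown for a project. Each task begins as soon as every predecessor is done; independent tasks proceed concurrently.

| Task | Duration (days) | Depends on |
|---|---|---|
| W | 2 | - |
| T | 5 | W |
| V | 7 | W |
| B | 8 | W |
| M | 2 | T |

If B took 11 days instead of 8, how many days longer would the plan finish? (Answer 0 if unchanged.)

3

Baseline: W→B = 2+8 = 10 → 10 days.
Since B is critical, the +3 change carries straight to that chain (now 13 days).
That remains the longest chain; total 13 days.
Change in finish: 13 − 10 = +3 days.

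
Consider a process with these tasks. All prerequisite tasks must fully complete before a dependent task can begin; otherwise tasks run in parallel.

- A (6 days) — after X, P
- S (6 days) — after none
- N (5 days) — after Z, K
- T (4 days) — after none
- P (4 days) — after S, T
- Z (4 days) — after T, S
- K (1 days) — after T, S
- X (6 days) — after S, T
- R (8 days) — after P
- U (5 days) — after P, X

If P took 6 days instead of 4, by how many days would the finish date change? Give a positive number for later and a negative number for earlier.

The binding path is S→P→R = 6+4+8 = 18; finish at 18 days.
P is on the critical path; changing it to 6 makes that path 20 days.
No other chain overtakes it, so the finish is 20 days.
Change in finish: 20 − 18 = +2 days.

2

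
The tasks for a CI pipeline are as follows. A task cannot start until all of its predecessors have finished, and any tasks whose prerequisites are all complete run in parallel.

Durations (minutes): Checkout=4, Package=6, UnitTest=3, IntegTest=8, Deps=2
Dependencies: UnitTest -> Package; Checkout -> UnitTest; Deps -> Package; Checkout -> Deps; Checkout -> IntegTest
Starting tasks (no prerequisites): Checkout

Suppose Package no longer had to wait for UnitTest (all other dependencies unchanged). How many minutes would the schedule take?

12

With the dependency in place, Checkout→UnitTest→Package = 4+3+6 = 13 sets the finish at 13 minutes.
Without UnitTest→Package, Package's earliest start moves from 7 to 6.
New critical path: Checkout→Deps→Package = 4+2+6 = 12 ⇒ 12 minutes.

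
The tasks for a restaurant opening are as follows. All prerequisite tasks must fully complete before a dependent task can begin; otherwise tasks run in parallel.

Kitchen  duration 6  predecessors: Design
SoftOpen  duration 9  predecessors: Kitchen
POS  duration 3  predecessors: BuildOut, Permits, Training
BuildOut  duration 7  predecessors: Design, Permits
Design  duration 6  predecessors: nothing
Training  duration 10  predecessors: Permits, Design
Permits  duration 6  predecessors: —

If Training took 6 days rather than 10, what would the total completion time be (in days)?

The binding path is Design→Kitchen→SoftOpen = 6+6+9 = 21; finish at 21 days.
Training is off the critical path — its longest chain is 19 days, giving 2 of slack.
The critical path is still Design→Kitchen→SoftOpen; finish is now 21 days.

21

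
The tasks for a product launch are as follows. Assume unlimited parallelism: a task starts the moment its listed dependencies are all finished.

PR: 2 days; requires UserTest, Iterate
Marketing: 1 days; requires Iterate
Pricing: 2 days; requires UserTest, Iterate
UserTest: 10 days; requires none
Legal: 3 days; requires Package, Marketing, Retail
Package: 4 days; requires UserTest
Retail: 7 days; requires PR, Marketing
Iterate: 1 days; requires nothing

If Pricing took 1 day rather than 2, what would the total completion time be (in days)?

22

Critical path before the change: UserTest→PR→Retail→Legal = 10+2+7+3 = 22 giving 22 days.
Pricing has 10 days of float (longest path through it is 12).
No other chain overtakes it, so the finish is 22 days.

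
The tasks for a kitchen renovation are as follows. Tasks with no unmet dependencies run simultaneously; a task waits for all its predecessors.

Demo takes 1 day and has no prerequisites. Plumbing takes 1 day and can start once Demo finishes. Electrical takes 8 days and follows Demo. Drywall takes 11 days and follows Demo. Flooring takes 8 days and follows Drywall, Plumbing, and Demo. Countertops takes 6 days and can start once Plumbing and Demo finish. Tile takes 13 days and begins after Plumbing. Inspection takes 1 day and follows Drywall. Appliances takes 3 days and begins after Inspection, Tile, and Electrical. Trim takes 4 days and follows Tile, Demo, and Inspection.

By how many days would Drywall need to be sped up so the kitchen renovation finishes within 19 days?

1

Current finish: 20 days; target: 19.
Drywall is on every critical path, so each day cut from Drywall cuts the finish by one (this holds down to a finish of 19).
Need 20 − 19 = 1 day off Drywall → Drywall becomes 10 days, finish becomes 19.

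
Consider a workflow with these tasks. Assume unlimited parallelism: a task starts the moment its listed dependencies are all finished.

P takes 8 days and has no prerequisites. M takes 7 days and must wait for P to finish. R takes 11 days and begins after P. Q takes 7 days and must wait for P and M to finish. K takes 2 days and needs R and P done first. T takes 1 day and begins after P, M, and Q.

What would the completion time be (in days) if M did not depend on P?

21

Original critical path: P→M→Q→T = 8+7+7+1 = 23 ⇒ 23 days.
Without P→M, M's earliest start moves from 8 to 0.
The longest chain is now P→R→K = 8+11+2 = 21, so the project takes 21 days.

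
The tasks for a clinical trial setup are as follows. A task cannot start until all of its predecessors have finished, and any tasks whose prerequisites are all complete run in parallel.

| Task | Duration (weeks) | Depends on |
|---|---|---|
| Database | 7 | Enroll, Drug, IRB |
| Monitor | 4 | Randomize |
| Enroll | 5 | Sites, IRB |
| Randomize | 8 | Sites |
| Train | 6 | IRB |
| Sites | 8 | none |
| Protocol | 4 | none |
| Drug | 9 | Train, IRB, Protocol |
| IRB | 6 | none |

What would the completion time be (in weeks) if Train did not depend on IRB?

With the dependency in place, IRB→Train→Drug→Database = 6+6+9+7 = 28 sets the finish at 28 weeks.
Without IRB→Train, Train's earliest start moves from 6 to 0.
After: IRB→Drug→Database = 6+9+7 = 22 → 22 weeks.

22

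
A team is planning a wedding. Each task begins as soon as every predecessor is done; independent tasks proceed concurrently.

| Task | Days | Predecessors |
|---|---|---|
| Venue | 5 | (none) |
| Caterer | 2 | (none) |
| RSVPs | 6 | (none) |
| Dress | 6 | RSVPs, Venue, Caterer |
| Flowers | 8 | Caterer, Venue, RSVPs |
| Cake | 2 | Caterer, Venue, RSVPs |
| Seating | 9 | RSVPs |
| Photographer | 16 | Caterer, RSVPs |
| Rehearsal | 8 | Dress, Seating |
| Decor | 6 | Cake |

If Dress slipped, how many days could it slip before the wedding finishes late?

3

The longest chain is RSVPs→Seating→Rehearsal = 6+9+8 = 23; overall finish 23 days.
Dress finishes as early as 12 and must finish by 15.
Float = 23 − 20 = 3.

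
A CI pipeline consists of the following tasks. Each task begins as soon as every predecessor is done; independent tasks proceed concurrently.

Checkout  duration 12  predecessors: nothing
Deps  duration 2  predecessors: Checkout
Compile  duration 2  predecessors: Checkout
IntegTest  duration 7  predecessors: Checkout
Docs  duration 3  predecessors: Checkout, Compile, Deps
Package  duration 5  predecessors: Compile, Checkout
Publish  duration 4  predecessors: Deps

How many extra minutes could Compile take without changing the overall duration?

0

The longest chain is Checkout→Compile→Package = 12+2+5 = 19; overall finish 19 minutes.
Longest path through Compile: 19 minutes (earliest finish 14, latest finish 14).
Float = 19 − 19 = 0.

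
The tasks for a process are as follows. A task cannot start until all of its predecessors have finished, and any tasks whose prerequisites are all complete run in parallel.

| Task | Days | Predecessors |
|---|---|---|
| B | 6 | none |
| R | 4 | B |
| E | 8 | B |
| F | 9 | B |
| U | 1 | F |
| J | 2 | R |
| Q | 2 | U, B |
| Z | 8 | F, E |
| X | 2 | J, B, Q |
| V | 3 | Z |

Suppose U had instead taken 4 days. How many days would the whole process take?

Critical path before the change: B→F→Z→V = 6+9+8+3 = 26 giving 26 days.
The longest path through U is only 20 days, so U has float 6.
The critical path is still B→F→Z→V; finish is now 26 days.

26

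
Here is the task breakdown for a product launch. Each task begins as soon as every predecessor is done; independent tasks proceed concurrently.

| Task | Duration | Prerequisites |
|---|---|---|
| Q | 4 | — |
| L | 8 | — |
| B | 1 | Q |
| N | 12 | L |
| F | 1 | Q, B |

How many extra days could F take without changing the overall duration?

14

L→N = 8+12 = 20 sets the makespan at 20 days.
The longest chain containing F totals 6 days.
So F can slip 20 − 6 = 14 days.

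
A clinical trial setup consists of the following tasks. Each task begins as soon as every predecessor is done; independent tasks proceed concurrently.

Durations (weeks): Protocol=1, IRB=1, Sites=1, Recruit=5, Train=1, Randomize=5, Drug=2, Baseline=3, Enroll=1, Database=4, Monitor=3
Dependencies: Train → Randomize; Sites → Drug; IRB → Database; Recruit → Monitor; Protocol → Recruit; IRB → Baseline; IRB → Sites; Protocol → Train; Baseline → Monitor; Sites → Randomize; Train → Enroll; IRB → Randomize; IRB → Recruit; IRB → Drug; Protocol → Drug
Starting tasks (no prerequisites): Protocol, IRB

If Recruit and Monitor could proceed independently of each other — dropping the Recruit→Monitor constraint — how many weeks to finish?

7

With the dependency in place, Protocol→Recruit→Monitor = 1+5+3 = 9 sets the finish at 9 weeks.
Without Recruit→Monitor, Monitor's earliest start moves from 6 to 4.
The longest chain is now Protocol→Train→Randomize = 1+1+5 = 7, so the clinical trial setup takes 7 weeks.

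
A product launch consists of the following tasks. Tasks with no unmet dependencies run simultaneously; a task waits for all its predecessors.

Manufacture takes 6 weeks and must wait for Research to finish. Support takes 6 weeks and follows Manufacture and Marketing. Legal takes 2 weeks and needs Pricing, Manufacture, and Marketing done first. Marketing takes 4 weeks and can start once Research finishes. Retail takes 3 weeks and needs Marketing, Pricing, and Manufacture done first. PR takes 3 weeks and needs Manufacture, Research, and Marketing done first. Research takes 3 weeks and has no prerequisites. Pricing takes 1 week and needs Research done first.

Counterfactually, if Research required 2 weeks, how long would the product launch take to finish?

14

The binding path is Research→Manufacture→Support = 3+6+6 = 15; finish at 15 weeks.
Research lies on that path, so at 2 weeks the path becomes 14 weeks.
No other chain overtakes it, so the finish is 14 weeks.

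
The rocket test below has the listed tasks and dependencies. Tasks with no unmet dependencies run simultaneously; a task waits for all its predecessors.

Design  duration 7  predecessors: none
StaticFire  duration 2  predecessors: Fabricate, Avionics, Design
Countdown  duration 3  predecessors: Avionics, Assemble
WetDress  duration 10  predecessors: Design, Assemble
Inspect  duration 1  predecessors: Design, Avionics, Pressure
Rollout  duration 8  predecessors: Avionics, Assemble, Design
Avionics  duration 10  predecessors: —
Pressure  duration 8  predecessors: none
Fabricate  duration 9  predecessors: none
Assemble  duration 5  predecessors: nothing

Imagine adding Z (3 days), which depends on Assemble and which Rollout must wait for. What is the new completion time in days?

Originally the project takes 18 days.
With Z inserted, Rollout now waits for max(Avionics, Assemble, Design, Z).
New critical path: Avionics→Rollout = 10+8 = 18 ⇒ 18 days.

18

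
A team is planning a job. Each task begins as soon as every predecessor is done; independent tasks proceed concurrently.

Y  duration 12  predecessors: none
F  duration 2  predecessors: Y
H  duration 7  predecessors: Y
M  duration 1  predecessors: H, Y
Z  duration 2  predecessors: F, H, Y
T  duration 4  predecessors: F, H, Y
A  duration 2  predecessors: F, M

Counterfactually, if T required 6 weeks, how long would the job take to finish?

Critical path before the change: Y→H→T = 12+7+4 = 23 giving 23 weeks.
T is on the critical path; changing it to 6 makes that path 25 weeks.
No other chain overtakes it, so the finish is 25 weeks.

25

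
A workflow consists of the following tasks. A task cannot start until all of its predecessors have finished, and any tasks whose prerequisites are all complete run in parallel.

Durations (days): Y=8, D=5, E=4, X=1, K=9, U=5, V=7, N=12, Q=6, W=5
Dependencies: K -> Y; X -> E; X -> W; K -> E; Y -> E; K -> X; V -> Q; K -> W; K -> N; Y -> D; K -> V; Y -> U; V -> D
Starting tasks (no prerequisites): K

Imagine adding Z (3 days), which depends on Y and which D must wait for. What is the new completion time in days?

25

Originally the schedule takes 22 days.
With Z inserted, D now waits for max(V, Y, Z).
New critical path: K→Y→Z→D = 9+8+3+5 = 25 ⇒ 25 days.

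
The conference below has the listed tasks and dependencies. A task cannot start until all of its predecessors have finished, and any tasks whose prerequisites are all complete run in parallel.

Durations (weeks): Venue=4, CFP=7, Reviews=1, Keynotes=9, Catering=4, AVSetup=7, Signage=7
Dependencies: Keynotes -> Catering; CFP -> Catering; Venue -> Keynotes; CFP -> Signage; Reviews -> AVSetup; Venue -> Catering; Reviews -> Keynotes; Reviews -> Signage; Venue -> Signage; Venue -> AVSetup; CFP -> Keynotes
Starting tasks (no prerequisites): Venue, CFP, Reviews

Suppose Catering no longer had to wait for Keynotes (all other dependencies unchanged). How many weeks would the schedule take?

16

Original critical path: CFP→Keynotes→Catering = 7+9+4 = 20 ⇒ 20 weeks.
Without Keynotes→Catering, Catering's earliest start moves from 16 to 7.
The longest chain is now CFP→Keynotes = 7+9 = 16, so the schedule takes 16 weeks.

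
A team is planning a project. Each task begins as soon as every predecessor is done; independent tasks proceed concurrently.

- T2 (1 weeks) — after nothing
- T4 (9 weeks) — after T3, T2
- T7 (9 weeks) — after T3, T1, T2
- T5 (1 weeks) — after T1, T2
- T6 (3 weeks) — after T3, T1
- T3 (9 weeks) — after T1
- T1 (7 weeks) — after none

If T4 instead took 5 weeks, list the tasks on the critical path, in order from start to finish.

The binding path is T1→T3→T4 = 7+9+9 = 25; finish at 25 weeks.
Since T4 is critical, the -4 change carries straight to that chain (now 21 weeks).
Now T1→T3→T7 = 7+9+9 = 25 is longest, so the finish becomes 25 weeks.

T1, T3, T7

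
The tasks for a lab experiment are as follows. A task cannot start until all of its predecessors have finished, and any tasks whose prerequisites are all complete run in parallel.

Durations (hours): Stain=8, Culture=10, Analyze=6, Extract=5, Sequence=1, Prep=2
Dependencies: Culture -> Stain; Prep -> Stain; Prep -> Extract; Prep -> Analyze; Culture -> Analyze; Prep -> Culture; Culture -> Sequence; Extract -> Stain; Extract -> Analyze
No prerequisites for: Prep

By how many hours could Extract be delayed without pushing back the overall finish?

Critical path: Prep→Culture→Stain = 2+10+8 = 20, so the finish is 20 hours.
The longest chain containing Extract totals 15 hours.
Slack of Extract = 7 − 2 = 5 hours.

5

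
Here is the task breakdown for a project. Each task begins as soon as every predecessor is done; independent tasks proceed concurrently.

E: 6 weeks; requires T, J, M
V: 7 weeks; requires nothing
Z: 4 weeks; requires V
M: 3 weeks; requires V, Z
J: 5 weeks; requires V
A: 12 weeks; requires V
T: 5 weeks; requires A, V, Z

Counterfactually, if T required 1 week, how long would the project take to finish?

26

Actual critical path: V→A→T→E = 7+12+5+6 = 30 ⇒ 30 weeks.
T is on the critical path; changing it to 1 makes that path 26 weeks.
That remains the longest chain; total 26 weeks.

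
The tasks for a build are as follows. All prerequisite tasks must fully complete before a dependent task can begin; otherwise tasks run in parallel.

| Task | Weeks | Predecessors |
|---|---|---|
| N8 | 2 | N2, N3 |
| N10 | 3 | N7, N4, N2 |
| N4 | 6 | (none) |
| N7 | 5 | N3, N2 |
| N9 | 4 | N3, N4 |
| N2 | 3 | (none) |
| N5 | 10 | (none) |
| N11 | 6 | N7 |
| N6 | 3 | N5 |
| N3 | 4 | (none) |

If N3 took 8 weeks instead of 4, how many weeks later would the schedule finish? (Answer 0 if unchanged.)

4

As given, the longest chain is N3→N7→N11 = 4+5+6 = 15, so the finish is 15 weeks.
Since N3 is critical, the +4 change carries straight to that chain (now 19 weeks).
No other chain overtakes it, so the finish is 19 weeks.
Change in finish: 19 − 15 = +4 weeks.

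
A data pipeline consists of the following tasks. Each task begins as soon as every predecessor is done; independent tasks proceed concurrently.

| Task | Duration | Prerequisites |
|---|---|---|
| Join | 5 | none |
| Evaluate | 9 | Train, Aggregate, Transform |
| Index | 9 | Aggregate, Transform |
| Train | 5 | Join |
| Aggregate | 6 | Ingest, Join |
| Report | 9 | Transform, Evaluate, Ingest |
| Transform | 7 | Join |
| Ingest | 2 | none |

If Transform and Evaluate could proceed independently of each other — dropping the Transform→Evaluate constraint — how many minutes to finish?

29

With the dependency in place, Join→Transform→Evaluate→Report = 5+7+9+9 = 30 sets the finish at 30 minutes.
Without Transform→Evaluate, Evaluate's earliest start moves from 12 to 11.
New critical path: Join→Aggregate→Evaluate→Report = 5+6+9+9 = 29 ⇒ 29 minutes.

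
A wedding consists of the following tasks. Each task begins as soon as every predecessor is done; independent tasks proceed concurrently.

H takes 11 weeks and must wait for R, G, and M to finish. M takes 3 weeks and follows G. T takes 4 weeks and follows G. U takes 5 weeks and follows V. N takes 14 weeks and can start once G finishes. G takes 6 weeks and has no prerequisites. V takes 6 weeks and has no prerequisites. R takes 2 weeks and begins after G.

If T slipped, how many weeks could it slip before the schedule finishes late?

10

Critical path: G→N = 6+14 = 20, so the finish is 20 weeks.
T finishes as early as 10 and must finish by 20.
Float = 20 − 10 = 10.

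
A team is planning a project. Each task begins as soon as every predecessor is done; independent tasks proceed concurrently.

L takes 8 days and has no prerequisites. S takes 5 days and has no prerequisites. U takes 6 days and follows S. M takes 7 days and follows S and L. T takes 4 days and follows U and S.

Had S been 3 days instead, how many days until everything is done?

Baseline: S→U→T = 5+6+4 = 15 → 15 days.
S is on the critical path; changing it to 3 makes that path 13 days.
The binding chain switches to L→M = 8+7 = 15; finish 15 days.

15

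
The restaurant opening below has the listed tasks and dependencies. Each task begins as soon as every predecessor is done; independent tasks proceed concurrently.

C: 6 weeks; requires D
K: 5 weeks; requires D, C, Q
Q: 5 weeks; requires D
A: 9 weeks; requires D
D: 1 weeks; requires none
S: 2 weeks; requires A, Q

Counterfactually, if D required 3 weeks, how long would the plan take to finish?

Baseline: D→A→S = 1+9+2 = 12 → 12 weeks.
D is on the critical path; changing it to 3 makes that path 14 weeks.
That remains the longest chain; total 14 weeks.

14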